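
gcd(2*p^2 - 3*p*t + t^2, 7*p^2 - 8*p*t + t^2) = p - t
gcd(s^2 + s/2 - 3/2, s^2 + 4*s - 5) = s - 1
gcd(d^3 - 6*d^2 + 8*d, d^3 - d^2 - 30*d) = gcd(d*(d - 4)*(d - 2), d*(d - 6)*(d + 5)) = d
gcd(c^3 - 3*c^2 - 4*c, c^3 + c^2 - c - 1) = c + 1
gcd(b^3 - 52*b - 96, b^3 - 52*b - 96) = b^3 - 52*b - 96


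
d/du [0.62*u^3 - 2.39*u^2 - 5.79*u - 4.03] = 1.86*u^2 - 4.78*u - 5.79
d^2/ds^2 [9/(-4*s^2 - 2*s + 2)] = 9*(4*s^2 + 2*s - (4*s + 1)^2 - 2)/(2*s^2 + s - 1)^3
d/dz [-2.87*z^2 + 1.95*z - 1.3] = 1.95 - 5.74*z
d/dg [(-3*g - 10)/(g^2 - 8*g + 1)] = (3*g^2 + 20*g - 83)/(g^4 - 16*g^3 + 66*g^2 - 16*g + 1)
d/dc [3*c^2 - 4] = 6*c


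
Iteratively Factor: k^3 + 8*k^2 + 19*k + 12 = (k + 4)*(k^2 + 4*k + 3) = (k + 1)*(k + 4)*(k + 3)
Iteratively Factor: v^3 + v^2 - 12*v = (v - 3)*(v^2 + 4*v) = (v - 3)*(v + 4)*(v)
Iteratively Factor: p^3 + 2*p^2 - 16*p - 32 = (p - 4)*(p^2 + 6*p + 8) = (p - 4)*(p + 2)*(p + 4)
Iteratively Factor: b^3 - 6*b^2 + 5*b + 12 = (b + 1)*(b^2 - 7*b + 12) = (b - 4)*(b + 1)*(b - 3)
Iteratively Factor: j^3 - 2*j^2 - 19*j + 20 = (j + 4)*(j^2 - 6*j + 5) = (j - 1)*(j + 4)*(j - 5)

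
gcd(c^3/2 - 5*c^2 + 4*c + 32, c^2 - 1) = 1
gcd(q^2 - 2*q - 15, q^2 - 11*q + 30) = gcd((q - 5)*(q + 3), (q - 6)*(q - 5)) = q - 5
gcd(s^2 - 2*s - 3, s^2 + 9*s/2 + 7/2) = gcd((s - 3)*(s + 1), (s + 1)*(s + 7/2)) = s + 1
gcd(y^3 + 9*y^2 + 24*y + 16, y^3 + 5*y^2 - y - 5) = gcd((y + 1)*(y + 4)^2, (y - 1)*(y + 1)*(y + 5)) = y + 1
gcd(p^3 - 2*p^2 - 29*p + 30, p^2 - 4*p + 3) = p - 1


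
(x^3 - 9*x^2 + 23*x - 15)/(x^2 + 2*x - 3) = (x^2 - 8*x + 15)/(x + 3)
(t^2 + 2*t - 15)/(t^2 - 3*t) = (t + 5)/t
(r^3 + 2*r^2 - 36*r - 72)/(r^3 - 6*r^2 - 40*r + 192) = (r^2 - 4*r - 12)/(r^2 - 12*r + 32)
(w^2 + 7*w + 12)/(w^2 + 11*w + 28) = (w + 3)/(w + 7)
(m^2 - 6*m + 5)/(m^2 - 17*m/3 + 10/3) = 3*(m - 1)/(3*m - 2)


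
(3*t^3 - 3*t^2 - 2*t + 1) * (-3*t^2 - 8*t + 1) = -9*t^5 - 15*t^4 + 33*t^3 + 10*t^2 - 10*t + 1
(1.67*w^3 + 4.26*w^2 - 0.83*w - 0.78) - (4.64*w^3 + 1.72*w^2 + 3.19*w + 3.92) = -2.97*w^3 + 2.54*w^2 - 4.02*w - 4.7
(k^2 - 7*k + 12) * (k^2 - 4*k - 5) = k^4 - 11*k^3 + 35*k^2 - 13*k - 60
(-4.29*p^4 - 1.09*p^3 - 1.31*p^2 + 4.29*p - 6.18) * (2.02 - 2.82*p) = 12.0978*p^5 - 5.592*p^4 + 1.4924*p^3 - 14.744*p^2 + 26.0934*p - 12.4836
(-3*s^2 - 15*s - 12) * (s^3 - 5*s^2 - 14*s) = -3*s^5 + 105*s^3 + 270*s^2 + 168*s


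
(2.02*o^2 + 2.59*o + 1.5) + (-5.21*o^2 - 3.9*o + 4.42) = -3.19*o^2 - 1.31*o + 5.92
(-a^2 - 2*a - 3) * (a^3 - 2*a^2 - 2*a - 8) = -a^5 + 3*a^3 + 18*a^2 + 22*a + 24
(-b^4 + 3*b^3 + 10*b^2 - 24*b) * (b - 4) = -b^5 + 7*b^4 - 2*b^3 - 64*b^2 + 96*b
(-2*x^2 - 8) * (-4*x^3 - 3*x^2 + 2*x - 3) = 8*x^5 + 6*x^4 + 28*x^3 + 30*x^2 - 16*x + 24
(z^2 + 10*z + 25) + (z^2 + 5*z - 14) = 2*z^2 + 15*z + 11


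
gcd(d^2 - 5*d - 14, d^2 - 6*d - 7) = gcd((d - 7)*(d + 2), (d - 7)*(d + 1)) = d - 7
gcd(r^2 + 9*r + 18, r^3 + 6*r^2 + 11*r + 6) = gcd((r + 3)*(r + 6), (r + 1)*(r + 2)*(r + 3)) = r + 3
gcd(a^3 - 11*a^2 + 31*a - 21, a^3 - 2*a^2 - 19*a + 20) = a - 1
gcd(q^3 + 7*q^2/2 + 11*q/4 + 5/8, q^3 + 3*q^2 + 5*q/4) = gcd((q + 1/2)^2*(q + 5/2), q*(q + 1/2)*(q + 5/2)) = q^2 + 3*q + 5/4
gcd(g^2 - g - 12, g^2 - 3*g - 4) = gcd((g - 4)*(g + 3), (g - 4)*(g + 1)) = g - 4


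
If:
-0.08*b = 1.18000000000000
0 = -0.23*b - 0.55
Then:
No Solution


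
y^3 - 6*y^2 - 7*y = y*(y - 7)*(y + 1)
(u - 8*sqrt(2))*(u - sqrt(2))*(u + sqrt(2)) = u^3 - 8*sqrt(2)*u^2 - 2*u + 16*sqrt(2)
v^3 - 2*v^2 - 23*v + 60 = (v - 4)*(v - 3)*(v + 5)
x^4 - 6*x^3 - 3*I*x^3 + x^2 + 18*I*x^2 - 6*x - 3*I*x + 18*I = (x - 6)*(x - 3*I)*(x - I)*(x + I)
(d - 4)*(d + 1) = d^2 - 3*d - 4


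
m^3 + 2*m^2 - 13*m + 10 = (m - 2)*(m - 1)*(m + 5)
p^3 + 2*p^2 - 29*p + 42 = (p - 3)*(p - 2)*(p + 7)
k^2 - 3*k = k*(k - 3)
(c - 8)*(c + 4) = c^2 - 4*c - 32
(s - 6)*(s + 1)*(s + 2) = s^3 - 3*s^2 - 16*s - 12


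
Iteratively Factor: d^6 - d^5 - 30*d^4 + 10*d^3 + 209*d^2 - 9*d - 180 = (d + 3)*(d^5 - 4*d^4 - 18*d^3 + 64*d^2 + 17*d - 60) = (d + 1)*(d + 3)*(d^4 - 5*d^3 - 13*d^2 + 77*d - 60) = (d - 3)*(d + 1)*(d + 3)*(d^3 - 2*d^2 - 19*d + 20) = (d - 3)*(d - 1)*(d + 1)*(d + 3)*(d^2 - d - 20) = (d - 3)*(d - 1)*(d + 1)*(d + 3)*(d + 4)*(d - 5)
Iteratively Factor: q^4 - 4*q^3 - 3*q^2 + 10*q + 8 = (q + 1)*(q^3 - 5*q^2 + 2*q + 8) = (q - 4)*(q + 1)*(q^2 - q - 2) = (q - 4)*(q - 2)*(q + 1)*(q + 1)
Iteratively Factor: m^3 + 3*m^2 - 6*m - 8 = (m + 4)*(m^2 - m - 2) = (m - 2)*(m + 4)*(m + 1)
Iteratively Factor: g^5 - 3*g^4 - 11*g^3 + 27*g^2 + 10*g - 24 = (g - 1)*(g^4 - 2*g^3 - 13*g^2 + 14*g + 24) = (g - 4)*(g - 1)*(g^3 + 2*g^2 - 5*g - 6) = (g - 4)*(g - 1)*(g + 3)*(g^2 - g - 2) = (g - 4)*(g - 1)*(g + 1)*(g + 3)*(g - 2)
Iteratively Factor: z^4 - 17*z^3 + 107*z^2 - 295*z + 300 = (z - 3)*(z^3 - 14*z^2 + 65*z - 100) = (z - 5)*(z - 3)*(z^2 - 9*z + 20) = (z - 5)^2*(z - 3)*(z - 4)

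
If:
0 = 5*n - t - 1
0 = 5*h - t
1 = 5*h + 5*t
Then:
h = 1/30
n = 7/30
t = 1/6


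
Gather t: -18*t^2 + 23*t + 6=-18*t^2 + 23*t + 6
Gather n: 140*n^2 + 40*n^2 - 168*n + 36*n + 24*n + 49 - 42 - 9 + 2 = 180*n^2 - 108*n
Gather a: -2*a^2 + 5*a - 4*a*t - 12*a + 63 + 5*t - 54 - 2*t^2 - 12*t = -2*a^2 + a*(-4*t - 7) - 2*t^2 - 7*t + 9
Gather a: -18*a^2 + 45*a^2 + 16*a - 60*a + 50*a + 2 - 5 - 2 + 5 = 27*a^2 + 6*a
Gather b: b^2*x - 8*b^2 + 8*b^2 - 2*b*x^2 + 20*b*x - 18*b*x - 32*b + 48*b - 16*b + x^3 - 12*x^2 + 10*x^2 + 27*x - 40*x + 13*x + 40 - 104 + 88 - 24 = b^2*x + b*(-2*x^2 + 2*x) + x^3 - 2*x^2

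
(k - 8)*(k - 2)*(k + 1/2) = k^3 - 19*k^2/2 + 11*k + 8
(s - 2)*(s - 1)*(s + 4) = s^3 + s^2 - 10*s + 8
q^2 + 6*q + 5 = (q + 1)*(q + 5)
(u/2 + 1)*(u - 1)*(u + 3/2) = u^3/2 + 5*u^2/4 - u/4 - 3/2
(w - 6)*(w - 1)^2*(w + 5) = w^4 - 3*w^3 - 27*w^2 + 59*w - 30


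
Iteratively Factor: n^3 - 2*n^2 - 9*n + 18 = (n - 2)*(n^2 - 9) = (n - 3)*(n - 2)*(n + 3)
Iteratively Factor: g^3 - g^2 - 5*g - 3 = (g + 1)*(g^2 - 2*g - 3) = (g + 1)^2*(g - 3)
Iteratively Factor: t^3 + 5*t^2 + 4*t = (t + 1)*(t^2 + 4*t) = (t + 1)*(t + 4)*(t)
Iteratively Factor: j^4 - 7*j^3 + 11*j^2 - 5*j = (j - 1)*(j^3 - 6*j^2 + 5*j) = j*(j - 1)*(j^2 - 6*j + 5) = j*(j - 1)^2*(j - 5)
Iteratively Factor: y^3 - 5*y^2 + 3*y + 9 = (y + 1)*(y^2 - 6*y + 9) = (y - 3)*(y + 1)*(y - 3)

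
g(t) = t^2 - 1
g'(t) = 2*t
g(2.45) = 5.00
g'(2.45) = 4.90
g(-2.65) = 6.02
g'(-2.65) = -5.30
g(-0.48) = -0.77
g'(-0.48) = -0.96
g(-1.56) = 1.43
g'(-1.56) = -3.12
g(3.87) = 13.98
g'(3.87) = 7.74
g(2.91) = 7.47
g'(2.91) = 5.82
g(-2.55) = 5.50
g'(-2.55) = -5.10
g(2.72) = 6.40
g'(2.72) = 5.44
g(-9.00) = 80.00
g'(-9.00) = -18.00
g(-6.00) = 35.00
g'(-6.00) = -12.00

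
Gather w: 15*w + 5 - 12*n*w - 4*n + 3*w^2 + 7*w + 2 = -4*n + 3*w^2 + w*(22 - 12*n) + 7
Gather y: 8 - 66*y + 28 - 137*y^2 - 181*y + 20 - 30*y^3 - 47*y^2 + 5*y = -30*y^3 - 184*y^2 - 242*y + 56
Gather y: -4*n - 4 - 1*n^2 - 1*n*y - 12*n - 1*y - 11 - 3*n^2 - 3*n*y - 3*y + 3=-4*n^2 - 16*n + y*(-4*n - 4) - 12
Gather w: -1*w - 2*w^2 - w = -2*w^2 - 2*w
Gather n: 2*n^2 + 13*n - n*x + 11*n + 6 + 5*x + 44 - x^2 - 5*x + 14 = 2*n^2 + n*(24 - x) - x^2 + 64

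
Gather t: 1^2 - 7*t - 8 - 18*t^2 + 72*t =-18*t^2 + 65*t - 7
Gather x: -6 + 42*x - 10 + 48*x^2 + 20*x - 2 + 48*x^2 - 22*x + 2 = 96*x^2 + 40*x - 16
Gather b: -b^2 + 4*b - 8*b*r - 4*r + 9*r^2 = -b^2 + b*(4 - 8*r) + 9*r^2 - 4*r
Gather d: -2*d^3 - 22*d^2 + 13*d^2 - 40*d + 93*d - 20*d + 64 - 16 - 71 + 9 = -2*d^3 - 9*d^2 + 33*d - 14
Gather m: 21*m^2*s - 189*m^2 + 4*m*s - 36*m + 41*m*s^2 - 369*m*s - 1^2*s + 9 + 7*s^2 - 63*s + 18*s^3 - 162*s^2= m^2*(21*s - 189) + m*(41*s^2 - 365*s - 36) + 18*s^3 - 155*s^2 - 64*s + 9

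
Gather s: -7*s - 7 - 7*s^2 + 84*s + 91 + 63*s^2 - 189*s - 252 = 56*s^2 - 112*s - 168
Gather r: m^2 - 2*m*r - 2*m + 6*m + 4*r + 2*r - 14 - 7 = m^2 + 4*m + r*(6 - 2*m) - 21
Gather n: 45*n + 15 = 45*n + 15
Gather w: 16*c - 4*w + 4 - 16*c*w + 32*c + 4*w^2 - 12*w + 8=48*c + 4*w^2 + w*(-16*c - 16) + 12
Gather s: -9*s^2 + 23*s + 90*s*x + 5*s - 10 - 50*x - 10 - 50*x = -9*s^2 + s*(90*x + 28) - 100*x - 20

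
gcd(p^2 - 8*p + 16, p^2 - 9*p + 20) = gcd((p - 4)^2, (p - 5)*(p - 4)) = p - 4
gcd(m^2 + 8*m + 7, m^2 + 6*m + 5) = m + 1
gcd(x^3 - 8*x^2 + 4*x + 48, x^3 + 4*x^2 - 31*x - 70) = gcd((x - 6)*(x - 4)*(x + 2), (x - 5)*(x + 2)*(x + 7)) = x + 2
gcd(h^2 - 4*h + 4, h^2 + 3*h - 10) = h - 2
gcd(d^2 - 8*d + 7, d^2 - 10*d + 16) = 1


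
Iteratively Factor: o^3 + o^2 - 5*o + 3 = (o + 3)*(o^2 - 2*o + 1) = (o - 1)*(o + 3)*(o - 1)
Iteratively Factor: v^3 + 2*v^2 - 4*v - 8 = (v - 2)*(v^2 + 4*v + 4) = (v - 2)*(v + 2)*(v + 2)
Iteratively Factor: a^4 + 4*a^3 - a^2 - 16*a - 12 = (a + 2)*(a^3 + 2*a^2 - 5*a - 6) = (a - 2)*(a + 2)*(a^2 + 4*a + 3) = (a - 2)*(a + 2)*(a + 3)*(a + 1)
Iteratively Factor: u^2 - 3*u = (u - 3)*(u)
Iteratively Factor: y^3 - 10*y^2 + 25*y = (y - 5)*(y^2 - 5*y) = y*(y - 5)*(y - 5)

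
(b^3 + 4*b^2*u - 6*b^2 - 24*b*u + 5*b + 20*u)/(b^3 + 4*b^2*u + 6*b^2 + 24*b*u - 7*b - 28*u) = (b - 5)/(b + 7)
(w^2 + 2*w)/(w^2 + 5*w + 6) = w/(w + 3)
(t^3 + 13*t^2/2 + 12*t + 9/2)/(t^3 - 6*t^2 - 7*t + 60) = (2*t^2 + 7*t + 3)/(2*(t^2 - 9*t + 20))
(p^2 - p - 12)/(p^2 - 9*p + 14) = (p^2 - p - 12)/(p^2 - 9*p + 14)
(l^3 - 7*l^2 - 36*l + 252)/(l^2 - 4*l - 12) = (l^2 - l - 42)/(l + 2)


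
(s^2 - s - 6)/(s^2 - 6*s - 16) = (s - 3)/(s - 8)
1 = 1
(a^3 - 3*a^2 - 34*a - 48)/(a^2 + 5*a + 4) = (a^3 - 3*a^2 - 34*a - 48)/(a^2 + 5*a + 4)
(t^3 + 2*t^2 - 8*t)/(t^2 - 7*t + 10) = t*(t + 4)/(t - 5)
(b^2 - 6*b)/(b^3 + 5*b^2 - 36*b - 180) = b/(b^2 + 11*b + 30)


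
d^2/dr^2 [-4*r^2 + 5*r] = -8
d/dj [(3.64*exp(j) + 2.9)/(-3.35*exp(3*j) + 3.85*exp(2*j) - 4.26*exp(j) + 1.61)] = (24.388*exp(3*j) + 15.131*exp(2*j) - 22.33*exp(j) + 18.2144)*exp(j)/(11.2225*exp(6*j) - 25.795*exp(5*j) + 43.3645*exp(4*j) - 43.589*exp(3*j) + 30.5446*exp(2*j) - 13.7172*exp(j) + 2.5921)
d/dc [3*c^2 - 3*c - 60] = 6*c - 3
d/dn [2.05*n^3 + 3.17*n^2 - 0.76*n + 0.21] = 6.15*n^2 + 6.34*n - 0.76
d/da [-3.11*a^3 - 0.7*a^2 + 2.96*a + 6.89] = -9.33*a^2 - 1.4*a + 2.96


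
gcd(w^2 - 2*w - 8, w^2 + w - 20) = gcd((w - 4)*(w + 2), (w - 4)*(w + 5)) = w - 4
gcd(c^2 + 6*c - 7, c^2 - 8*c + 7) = c - 1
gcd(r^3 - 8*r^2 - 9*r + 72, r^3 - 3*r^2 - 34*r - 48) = r^2 - 5*r - 24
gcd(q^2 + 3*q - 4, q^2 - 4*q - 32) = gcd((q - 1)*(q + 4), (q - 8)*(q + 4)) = q + 4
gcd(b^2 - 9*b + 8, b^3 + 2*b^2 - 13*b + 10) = b - 1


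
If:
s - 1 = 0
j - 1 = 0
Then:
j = 1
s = 1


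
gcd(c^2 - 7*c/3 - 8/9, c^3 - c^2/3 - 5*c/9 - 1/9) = c + 1/3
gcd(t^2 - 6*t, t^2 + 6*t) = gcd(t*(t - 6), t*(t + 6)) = t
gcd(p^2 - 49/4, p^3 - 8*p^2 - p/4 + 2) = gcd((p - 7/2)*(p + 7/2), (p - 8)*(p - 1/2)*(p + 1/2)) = 1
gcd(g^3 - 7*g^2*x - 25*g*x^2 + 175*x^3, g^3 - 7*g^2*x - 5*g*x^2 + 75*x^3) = -g + 5*x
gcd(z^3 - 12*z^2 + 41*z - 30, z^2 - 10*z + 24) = z - 6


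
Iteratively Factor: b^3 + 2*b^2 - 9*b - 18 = (b + 2)*(b^2 - 9) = (b + 2)*(b + 3)*(b - 3)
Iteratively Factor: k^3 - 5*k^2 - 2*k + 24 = (k + 2)*(k^2 - 7*k + 12) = (k - 3)*(k + 2)*(k - 4)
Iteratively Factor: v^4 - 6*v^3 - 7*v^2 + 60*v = (v - 4)*(v^3 - 2*v^2 - 15*v) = (v - 4)*(v + 3)*(v^2 - 5*v) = (v - 5)*(v - 4)*(v + 3)*(v)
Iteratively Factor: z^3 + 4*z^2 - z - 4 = (z + 1)*(z^2 + 3*z - 4) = (z - 1)*(z + 1)*(z + 4)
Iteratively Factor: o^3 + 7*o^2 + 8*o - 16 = (o + 4)*(o^2 + 3*o - 4) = (o + 4)^2*(o - 1)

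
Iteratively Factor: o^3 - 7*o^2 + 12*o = (o)*(o^2 - 7*o + 12) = o*(o - 3)*(o - 4)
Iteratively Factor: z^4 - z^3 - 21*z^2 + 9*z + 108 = (z + 3)*(z^3 - 4*z^2 - 9*z + 36) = (z - 4)*(z + 3)*(z^2 - 9) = (z - 4)*(z - 3)*(z + 3)*(z + 3)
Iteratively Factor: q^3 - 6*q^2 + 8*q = (q)*(q^2 - 6*q + 8) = q*(q - 2)*(q - 4)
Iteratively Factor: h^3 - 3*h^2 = (h)*(h^2 - 3*h) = h*(h - 3)*(h)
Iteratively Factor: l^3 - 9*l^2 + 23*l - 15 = (l - 3)*(l^2 - 6*l + 5) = (l - 5)*(l - 3)*(l - 1)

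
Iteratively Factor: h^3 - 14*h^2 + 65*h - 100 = (h - 4)*(h^2 - 10*h + 25) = (h - 5)*(h - 4)*(h - 5)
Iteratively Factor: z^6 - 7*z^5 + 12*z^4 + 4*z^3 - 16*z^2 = (z - 2)*(z^5 - 5*z^4 + 2*z^3 + 8*z^2) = z*(z - 2)*(z^4 - 5*z^3 + 2*z^2 + 8*z) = z^2*(z - 2)*(z^3 - 5*z^2 + 2*z + 8) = z^2*(z - 4)*(z - 2)*(z^2 - z - 2) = z^2*(z - 4)*(z - 2)*(z + 1)*(z - 2)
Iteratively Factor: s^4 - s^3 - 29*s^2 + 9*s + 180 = (s - 5)*(s^3 + 4*s^2 - 9*s - 36) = (s - 5)*(s + 3)*(s^2 + s - 12) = (s - 5)*(s + 3)*(s + 4)*(s - 3)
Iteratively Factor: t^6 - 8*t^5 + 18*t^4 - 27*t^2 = (t + 1)*(t^5 - 9*t^4 + 27*t^3 - 27*t^2) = t*(t + 1)*(t^4 - 9*t^3 + 27*t^2 - 27*t) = t*(t - 3)*(t + 1)*(t^3 - 6*t^2 + 9*t) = t*(t - 3)^2*(t + 1)*(t^2 - 3*t) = t*(t - 3)^3*(t + 1)*(t)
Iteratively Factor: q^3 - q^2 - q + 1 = (q - 1)*(q^2 - 1) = (q - 1)^2*(q + 1)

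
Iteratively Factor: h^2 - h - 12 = (h - 4)*(h + 3)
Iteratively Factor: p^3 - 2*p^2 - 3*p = (p - 3)*(p^2 + p) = (p - 3)*(p + 1)*(p)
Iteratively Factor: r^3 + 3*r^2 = (r + 3)*(r^2) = r*(r + 3)*(r)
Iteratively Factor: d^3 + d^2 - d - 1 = (d + 1)*(d^2 - 1) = (d + 1)^2*(d - 1)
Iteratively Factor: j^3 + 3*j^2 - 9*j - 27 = (j - 3)*(j^2 + 6*j + 9) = (j - 3)*(j + 3)*(j + 3)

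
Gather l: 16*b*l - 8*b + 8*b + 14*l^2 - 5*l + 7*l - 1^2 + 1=14*l^2 + l*(16*b + 2)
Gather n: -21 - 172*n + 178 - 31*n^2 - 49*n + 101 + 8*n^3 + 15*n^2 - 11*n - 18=8*n^3 - 16*n^2 - 232*n + 240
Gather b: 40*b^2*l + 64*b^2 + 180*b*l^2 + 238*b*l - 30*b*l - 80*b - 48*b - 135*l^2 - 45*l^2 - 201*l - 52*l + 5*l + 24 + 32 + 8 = b^2*(40*l + 64) + b*(180*l^2 + 208*l - 128) - 180*l^2 - 248*l + 64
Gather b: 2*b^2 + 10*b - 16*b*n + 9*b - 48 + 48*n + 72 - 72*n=2*b^2 + b*(19 - 16*n) - 24*n + 24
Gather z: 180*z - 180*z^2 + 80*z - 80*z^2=-260*z^2 + 260*z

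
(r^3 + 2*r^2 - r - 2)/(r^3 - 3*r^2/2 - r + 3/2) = 2*(r + 2)/(2*r - 3)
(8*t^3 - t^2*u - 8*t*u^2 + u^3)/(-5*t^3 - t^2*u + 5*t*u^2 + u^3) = (-8*t + u)/(5*t + u)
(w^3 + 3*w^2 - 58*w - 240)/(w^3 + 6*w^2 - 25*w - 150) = (w - 8)/(w - 5)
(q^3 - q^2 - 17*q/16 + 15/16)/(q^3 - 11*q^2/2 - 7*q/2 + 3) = (16*q^2 - 32*q + 15)/(8*(2*q^2 - 13*q + 6))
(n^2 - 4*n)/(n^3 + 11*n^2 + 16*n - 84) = n*(n - 4)/(n^3 + 11*n^2 + 16*n - 84)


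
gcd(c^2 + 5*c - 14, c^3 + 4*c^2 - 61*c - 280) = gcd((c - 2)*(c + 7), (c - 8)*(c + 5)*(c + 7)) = c + 7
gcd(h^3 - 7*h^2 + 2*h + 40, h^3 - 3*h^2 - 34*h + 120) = h^2 - 9*h + 20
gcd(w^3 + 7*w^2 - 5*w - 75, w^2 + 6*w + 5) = w + 5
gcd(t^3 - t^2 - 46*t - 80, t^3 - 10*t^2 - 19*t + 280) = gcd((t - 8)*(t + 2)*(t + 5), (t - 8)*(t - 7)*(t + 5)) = t^2 - 3*t - 40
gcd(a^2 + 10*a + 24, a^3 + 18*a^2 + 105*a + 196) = a + 4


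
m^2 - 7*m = m*(m - 7)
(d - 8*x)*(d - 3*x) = d^2 - 11*d*x + 24*x^2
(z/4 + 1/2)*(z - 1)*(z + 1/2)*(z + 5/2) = z^4/4 + z^3 + 9*z^2/16 - 19*z/16 - 5/8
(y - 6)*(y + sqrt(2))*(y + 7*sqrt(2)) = y^3 - 6*y^2 + 8*sqrt(2)*y^2 - 48*sqrt(2)*y + 14*y - 84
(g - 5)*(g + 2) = g^2 - 3*g - 10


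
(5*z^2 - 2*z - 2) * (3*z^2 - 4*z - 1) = 15*z^4 - 26*z^3 - 3*z^2 + 10*z + 2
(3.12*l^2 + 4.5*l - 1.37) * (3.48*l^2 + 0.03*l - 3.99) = 10.8576*l^4 + 15.7536*l^3 - 17.0814*l^2 - 17.9961*l + 5.4663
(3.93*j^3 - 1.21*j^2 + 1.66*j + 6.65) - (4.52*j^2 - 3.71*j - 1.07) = 3.93*j^3 - 5.73*j^2 + 5.37*j + 7.72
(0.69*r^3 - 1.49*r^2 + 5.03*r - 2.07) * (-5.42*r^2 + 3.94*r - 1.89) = -3.7398*r^5 + 10.7944*r^4 - 34.4373*r^3 + 33.8537*r^2 - 17.6625*r + 3.9123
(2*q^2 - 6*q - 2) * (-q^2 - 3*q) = -2*q^4 + 20*q^2 + 6*q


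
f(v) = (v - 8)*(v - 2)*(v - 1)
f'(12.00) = 194.00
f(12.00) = 440.00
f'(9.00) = 71.00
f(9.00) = 56.00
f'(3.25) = -13.81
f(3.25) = -13.36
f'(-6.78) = 313.07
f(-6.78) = -1009.60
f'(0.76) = 11.01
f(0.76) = -2.15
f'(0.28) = 20.08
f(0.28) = -9.56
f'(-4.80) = 200.72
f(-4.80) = -504.83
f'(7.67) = 33.75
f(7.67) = -12.48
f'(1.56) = -1.02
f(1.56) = 1.59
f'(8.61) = 58.98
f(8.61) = 30.68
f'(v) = (v - 8)*(v - 2) + (v - 8)*(v - 1) + (v - 2)*(v - 1) = 3*v^2 - 22*v + 26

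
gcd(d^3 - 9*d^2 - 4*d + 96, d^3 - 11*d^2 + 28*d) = d - 4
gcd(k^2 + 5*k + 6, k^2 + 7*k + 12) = k + 3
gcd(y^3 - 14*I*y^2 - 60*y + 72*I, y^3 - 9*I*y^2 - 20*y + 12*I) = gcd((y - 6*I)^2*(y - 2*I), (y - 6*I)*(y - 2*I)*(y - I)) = y^2 - 8*I*y - 12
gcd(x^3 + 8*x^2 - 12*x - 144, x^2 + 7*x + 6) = x + 6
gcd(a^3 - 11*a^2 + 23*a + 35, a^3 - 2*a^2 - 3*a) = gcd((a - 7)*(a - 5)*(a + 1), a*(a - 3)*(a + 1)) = a + 1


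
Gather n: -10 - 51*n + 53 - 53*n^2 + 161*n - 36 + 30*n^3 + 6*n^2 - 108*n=30*n^3 - 47*n^2 + 2*n + 7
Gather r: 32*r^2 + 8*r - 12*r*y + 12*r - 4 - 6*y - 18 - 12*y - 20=32*r^2 + r*(20 - 12*y) - 18*y - 42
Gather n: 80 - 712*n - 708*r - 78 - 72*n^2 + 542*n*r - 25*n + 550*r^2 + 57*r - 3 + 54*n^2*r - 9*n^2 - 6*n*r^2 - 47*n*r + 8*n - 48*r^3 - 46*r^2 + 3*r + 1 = n^2*(54*r - 81) + n*(-6*r^2 + 495*r - 729) - 48*r^3 + 504*r^2 - 648*r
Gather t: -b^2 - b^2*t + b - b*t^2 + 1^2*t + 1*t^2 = -b^2 + b + t^2*(1 - b) + t*(1 - b^2)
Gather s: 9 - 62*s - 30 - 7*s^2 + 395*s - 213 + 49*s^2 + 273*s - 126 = 42*s^2 + 606*s - 360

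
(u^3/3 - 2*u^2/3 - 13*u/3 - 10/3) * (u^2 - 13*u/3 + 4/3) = u^5/3 - 19*u^4/9 - u^3 + 131*u^2/9 + 26*u/3 - 40/9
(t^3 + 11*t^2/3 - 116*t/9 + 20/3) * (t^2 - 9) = t^5 + 11*t^4/3 - 197*t^3/9 - 79*t^2/3 + 116*t - 60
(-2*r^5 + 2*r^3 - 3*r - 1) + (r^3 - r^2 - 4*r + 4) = -2*r^5 + 3*r^3 - r^2 - 7*r + 3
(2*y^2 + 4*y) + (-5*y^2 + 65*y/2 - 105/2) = -3*y^2 + 73*y/2 - 105/2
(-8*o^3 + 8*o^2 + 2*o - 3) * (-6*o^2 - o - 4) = 48*o^5 - 40*o^4 + 12*o^3 - 16*o^2 - 5*o + 12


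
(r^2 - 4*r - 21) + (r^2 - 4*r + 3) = 2*r^2 - 8*r - 18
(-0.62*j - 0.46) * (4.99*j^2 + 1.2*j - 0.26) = -3.0938*j^3 - 3.0394*j^2 - 0.3908*j + 0.1196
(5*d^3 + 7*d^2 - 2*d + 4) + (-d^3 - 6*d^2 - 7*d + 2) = 4*d^3 + d^2 - 9*d + 6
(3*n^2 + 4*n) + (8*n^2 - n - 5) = 11*n^2 + 3*n - 5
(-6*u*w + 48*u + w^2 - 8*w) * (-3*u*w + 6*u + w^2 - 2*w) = 18*u^2*w^2 - 180*u^2*w + 288*u^2 - 9*u*w^3 + 90*u*w^2 - 144*u*w + w^4 - 10*w^3 + 16*w^2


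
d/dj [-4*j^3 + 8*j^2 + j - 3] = -12*j^2 + 16*j + 1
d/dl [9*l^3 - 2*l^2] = l*(27*l - 4)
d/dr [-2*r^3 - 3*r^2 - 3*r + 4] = -6*r^2 - 6*r - 3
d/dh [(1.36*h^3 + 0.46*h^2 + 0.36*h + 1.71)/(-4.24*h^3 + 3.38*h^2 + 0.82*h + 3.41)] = (6.5472*h^4 + 5.2832*h^3 + 34.8244*h^2 - 8.4224*h - 0.1746)/(17.9776*h^6 - 28.6624*h^5 + 4.4708*h^4 - 23.3736*h^3 + 23.724*h^2 + 5.5924*h + 11.6281)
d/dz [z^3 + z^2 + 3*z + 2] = 3*z^2 + 2*z + 3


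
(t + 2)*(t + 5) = t^2 + 7*t + 10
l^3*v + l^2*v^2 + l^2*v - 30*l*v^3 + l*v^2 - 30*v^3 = (l - 5*v)*(l + 6*v)*(l*v + v)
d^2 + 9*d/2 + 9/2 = (d + 3/2)*(d + 3)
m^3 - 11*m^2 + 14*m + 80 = (m - 8)*(m - 5)*(m + 2)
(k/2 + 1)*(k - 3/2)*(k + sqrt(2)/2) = k^3/2 + k^2/4 + sqrt(2)*k^2/4 - 3*k/2 + sqrt(2)*k/8 - 3*sqrt(2)/4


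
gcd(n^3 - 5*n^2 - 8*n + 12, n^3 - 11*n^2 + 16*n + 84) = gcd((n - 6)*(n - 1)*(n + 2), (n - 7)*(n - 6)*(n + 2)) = n^2 - 4*n - 12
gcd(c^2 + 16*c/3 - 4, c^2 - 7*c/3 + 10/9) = c - 2/3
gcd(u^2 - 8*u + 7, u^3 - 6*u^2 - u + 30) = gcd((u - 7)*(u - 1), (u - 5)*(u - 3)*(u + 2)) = 1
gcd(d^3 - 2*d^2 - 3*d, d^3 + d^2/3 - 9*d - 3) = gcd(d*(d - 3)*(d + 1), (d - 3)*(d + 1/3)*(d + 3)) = d - 3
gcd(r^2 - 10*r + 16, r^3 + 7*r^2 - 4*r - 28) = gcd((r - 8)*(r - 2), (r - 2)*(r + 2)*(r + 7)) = r - 2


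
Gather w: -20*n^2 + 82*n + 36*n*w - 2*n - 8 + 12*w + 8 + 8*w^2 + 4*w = -20*n^2 + 80*n + 8*w^2 + w*(36*n + 16)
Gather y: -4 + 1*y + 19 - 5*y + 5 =20 - 4*y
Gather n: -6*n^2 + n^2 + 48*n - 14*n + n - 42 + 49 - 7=-5*n^2 + 35*n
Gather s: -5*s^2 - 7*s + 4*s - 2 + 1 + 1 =-5*s^2 - 3*s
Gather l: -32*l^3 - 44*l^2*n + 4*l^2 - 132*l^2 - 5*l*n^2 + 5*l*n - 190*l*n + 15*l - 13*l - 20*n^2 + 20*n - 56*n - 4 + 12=-32*l^3 + l^2*(-44*n - 128) + l*(-5*n^2 - 185*n + 2) - 20*n^2 - 36*n + 8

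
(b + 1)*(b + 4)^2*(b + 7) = b^4 + 16*b^3 + 87*b^2 + 184*b + 112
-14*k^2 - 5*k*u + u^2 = (-7*k + u)*(2*k + u)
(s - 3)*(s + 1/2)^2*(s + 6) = s^4 + 4*s^3 - 59*s^2/4 - 69*s/4 - 9/2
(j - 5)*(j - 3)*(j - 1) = j^3 - 9*j^2 + 23*j - 15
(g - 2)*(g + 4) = g^2 + 2*g - 8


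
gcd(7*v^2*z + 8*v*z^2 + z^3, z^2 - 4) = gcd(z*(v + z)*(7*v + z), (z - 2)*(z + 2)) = 1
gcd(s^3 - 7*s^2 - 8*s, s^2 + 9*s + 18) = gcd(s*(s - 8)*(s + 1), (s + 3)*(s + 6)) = 1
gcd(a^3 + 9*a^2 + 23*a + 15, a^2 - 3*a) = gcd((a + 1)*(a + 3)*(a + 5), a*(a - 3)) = 1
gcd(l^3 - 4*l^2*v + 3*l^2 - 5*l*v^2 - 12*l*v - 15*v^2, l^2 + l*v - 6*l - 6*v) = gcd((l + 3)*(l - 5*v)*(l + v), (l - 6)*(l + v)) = l + v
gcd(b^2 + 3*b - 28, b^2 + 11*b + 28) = b + 7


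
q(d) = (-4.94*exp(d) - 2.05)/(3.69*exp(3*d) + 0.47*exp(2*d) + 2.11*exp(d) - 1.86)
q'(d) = (-4.94*exp(d) - 2.05)*(-11.07*exp(3*d) - 0.94*exp(2*d) - 2.11*exp(d))/(3.69*exp(3*d) + 0.47*exp(2*d) + 2.11*exp(d) - 1.86)^2 - 4.94*exp(d)/(3.69*exp(3*d) + 0.47*exp(2*d) + 2.11*exp(d) - 1.86) = (36.4572*exp(3*d) + 25.0153*exp(2*d) + 1.927*exp(d) + 13.5139)*exp(d)/(13.6161*exp(6*d) + 3.4686*exp(5*d) + 15.7927*exp(4*d) - 11.7434*exp(3*d) + 2.7037*exp(2*d) - 7.8492*exp(d) + 3.4596)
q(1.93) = -0.03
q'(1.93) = 0.06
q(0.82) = -0.27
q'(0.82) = 0.55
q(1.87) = -0.03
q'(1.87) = 0.07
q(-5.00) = 1.13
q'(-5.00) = 0.03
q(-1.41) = 2.58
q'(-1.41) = 2.45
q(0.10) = -1.25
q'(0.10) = 2.90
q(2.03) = -0.02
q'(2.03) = 0.05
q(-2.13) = 1.65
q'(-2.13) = 0.66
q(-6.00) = 1.11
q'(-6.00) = 0.01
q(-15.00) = 1.10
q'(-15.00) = 0.00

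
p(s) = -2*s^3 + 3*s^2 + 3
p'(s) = -6*s^2 + 6*s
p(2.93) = -21.55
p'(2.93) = -33.93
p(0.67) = 3.75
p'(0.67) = 1.33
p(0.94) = 3.99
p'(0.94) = 0.34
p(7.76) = -750.92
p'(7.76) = -314.75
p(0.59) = 3.63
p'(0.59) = 1.45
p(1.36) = 3.52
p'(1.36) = -2.94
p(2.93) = -21.55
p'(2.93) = -33.93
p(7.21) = -590.66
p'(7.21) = -268.64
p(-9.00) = 1704.00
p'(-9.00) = -540.00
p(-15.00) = 7428.00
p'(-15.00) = -1440.00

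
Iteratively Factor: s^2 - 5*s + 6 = (s - 3)*(s - 2)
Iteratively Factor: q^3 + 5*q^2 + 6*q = (q)*(q^2 + 5*q + 6) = q*(q + 3)*(q + 2)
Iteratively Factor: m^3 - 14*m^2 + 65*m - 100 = (m - 4)*(m^2 - 10*m + 25) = (m - 5)*(m - 4)*(m - 5)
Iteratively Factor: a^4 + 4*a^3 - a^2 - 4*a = (a - 1)*(a^3 + 5*a^2 + 4*a) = a*(a - 1)*(a^2 + 5*a + 4) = a*(a - 1)*(a + 1)*(a + 4)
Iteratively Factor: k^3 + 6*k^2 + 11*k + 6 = (k + 2)*(k^2 + 4*k + 3) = (k + 1)*(k + 2)*(k + 3)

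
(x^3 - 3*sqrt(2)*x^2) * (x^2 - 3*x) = x^5 - 3*sqrt(2)*x^4 - 3*x^4 + 9*sqrt(2)*x^3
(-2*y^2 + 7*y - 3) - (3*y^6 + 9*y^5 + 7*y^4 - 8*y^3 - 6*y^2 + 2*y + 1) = -3*y^6 - 9*y^5 - 7*y^4 + 8*y^3 + 4*y^2 + 5*y - 4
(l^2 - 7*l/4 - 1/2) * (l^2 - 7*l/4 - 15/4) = l^4 - 7*l^3/2 - 19*l^2/16 + 119*l/16 + 15/8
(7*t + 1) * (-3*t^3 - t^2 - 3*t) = -21*t^4 - 10*t^3 - 22*t^2 - 3*t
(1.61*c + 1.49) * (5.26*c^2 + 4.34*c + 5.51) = 8.4686*c^3 + 14.8248*c^2 + 15.3377*c + 8.2099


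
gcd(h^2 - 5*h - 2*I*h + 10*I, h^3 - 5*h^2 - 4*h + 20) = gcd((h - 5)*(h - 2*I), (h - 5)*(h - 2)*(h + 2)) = h - 5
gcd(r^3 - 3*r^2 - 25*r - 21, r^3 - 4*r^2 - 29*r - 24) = r^2 + 4*r + 3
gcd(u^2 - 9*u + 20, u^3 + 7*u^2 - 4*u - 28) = 1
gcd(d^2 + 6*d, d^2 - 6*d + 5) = 1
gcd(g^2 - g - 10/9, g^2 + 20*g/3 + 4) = g + 2/3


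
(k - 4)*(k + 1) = k^2 - 3*k - 4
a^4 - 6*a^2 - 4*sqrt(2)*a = a*(a - 2*sqrt(2))*(a + sqrt(2))^2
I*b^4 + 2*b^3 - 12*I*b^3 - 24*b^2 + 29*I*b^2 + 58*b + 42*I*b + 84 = (b - 7)*(b - 6)*(b - 2*I)*(I*b + I)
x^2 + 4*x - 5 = (x - 1)*(x + 5)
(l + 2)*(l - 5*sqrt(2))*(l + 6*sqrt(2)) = l^3 + sqrt(2)*l^2 + 2*l^2 - 60*l + 2*sqrt(2)*l - 120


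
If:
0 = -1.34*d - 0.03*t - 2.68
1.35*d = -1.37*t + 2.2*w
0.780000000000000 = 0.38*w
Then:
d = -2.12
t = 5.39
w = 2.05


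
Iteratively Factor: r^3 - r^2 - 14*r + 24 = (r + 4)*(r^2 - 5*r + 6) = (r - 2)*(r + 4)*(r - 3)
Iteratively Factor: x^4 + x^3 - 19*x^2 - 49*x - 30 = (x - 5)*(x^3 + 6*x^2 + 11*x + 6) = (x - 5)*(x + 1)*(x^2 + 5*x + 6) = (x - 5)*(x + 1)*(x + 3)*(x + 2)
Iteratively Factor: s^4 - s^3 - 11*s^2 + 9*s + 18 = (s - 3)*(s^3 + 2*s^2 - 5*s - 6) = (s - 3)*(s + 3)*(s^2 - s - 2) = (s - 3)*(s + 1)*(s + 3)*(s - 2)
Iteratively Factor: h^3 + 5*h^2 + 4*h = (h + 4)*(h^2 + h) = (h + 1)*(h + 4)*(h)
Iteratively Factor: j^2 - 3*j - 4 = (j - 4)*(j + 1)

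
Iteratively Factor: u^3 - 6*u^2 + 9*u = (u - 3)*(u^2 - 3*u) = (u - 3)^2*(u)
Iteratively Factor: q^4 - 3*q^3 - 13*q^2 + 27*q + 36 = (q + 1)*(q^3 - 4*q^2 - 9*q + 36) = (q + 1)*(q + 3)*(q^2 - 7*q + 12) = (q - 4)*(q + 1)*(q + 3)*(q - 3)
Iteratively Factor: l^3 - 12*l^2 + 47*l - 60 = (l - 4)*(l^2 - 8*l + 15) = (l - 4)*(l - 3)*(l - 5)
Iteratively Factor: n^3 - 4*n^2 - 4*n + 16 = (n - 2)*(n^2 - 2*n - 8) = (n - 4)*(n - 2)*(n + 2)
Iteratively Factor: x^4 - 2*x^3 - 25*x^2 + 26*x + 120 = (x - 3)*(x^3 + x^2 - 22*x - 40) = (x - 3)*(x + 2)*(x^2 - x - 20) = (x - 3)*(x + 2)*(x + 4)*(x - 5)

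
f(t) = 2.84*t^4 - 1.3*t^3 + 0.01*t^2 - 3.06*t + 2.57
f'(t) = 11.36*t^3 - 3.9*t^2 + 0.02*t - 3.06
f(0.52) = 1.01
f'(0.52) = -2.51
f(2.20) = 48.57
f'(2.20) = 99.07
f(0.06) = 2.39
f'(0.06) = -3.07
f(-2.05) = 70.24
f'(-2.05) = -117.36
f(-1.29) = 17.19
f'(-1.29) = -33.96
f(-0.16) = 3.07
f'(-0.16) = -3.21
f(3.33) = 293.70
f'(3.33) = 373.24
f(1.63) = 12.03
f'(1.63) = 35.81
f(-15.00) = 148213.22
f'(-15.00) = -39220.86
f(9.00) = 17661.38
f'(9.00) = 7962.66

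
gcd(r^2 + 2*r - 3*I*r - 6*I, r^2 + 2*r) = r + 2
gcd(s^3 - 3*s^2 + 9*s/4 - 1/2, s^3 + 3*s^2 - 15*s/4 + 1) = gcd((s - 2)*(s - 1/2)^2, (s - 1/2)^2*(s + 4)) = s^2 - s + 1/4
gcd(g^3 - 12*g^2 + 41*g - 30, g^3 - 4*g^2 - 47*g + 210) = g^2 - 11*g + 30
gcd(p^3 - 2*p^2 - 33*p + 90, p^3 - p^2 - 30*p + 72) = p^2 + 3*p - 18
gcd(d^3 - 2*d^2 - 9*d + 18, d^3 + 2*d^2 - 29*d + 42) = d^2 - 5*d + 6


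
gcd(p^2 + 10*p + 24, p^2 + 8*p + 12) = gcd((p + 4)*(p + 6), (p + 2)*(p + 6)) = p + 6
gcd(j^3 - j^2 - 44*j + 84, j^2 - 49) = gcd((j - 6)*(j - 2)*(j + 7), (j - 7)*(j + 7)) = j + 7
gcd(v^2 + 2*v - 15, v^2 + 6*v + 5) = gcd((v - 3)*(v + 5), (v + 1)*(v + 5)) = v + 5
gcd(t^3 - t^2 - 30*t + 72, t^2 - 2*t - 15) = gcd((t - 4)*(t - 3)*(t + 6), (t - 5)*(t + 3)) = 1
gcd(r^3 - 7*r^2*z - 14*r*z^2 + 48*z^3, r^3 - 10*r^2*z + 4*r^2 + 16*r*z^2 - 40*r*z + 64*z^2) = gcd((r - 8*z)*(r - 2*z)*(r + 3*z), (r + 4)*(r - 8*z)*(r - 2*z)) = r^2 - 10*r*z + 16*z^2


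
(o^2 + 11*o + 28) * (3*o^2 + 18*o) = 3*o^4 + 51*o^3 + 282*o^2 + 504*o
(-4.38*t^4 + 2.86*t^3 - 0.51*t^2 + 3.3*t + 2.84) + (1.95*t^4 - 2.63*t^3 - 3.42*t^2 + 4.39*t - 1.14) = -2.43*t^4 + 0.23*t^3 - 3.93*t^2 + 7.69*t + 1.7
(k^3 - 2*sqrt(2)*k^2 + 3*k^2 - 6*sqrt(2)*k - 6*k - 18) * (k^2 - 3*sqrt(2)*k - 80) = k^5 - 5*sqrt(2)*k^4 + 3*k^4 - 74*k^3 - 15*sqrt(2)*k^3 - 222*k^2 + 178*sqrt(2)*k^2 + 480*k + 534*sqrt(2)*k + 1440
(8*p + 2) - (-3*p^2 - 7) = 3*p^2 + 8*p + 9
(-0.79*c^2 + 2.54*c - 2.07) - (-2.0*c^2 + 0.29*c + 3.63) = 1.21*c^2 + 2.25*c - 5.7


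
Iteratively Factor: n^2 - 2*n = (n - 2)*(n)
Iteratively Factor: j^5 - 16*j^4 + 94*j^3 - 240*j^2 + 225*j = (j)*(j^4 - 16*j^3 + 94*j^2 - 240*j + 225) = j*(j - 5)*(j^3 - 11*j^2 + 39*j - 45) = j*(j - 5)^2*(j^2 - 6*j + 9) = j*(j - 5)^2*(j - 3)*(j - 3)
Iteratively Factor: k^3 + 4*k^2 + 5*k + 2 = (k + 1)*(k^2 + 3*k + 2) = (k + 1)^2*(k + 2)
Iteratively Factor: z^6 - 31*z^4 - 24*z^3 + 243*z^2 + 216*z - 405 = (z - 5)*(z^5 + 5*z^4 - 6*z^3 - 54*z^2 - 27*z + 81) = (z - 5)*(z + 3)*(z^4 + 2*z^3 - 12*z^2 - 18*z + 27) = (z - 5)*(z - 1)*(z + 3)*(z^3 + 3*z^2 - 9*z - 27) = (z - 5)*(z - 1)*(z + 3)^2*(z^2 - 9) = (z - 5)*(z - 3)*(z - 1)*(z + 3)^2*(z + 3)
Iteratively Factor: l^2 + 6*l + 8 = (l + 2)*(l + 4)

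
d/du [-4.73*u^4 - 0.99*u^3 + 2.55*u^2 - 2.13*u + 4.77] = -18.92*u^3 - 2.97*u^2 + 5.1*u - 2.13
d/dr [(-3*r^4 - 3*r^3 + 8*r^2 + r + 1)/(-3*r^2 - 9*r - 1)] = 2*(9*r^5 + 45*r^4 + 33*r^3 - 30*r^2 - 5*r + 4)/(9*r^4 + 54*r^3 + 87*r^2 + 18*r + 1)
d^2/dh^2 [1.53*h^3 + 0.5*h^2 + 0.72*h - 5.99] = 9.18*h + 1.0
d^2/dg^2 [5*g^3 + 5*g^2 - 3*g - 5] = 30*g + 10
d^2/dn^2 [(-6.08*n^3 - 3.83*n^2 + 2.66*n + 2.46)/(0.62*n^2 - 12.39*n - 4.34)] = (-2.27373675443232e-13*n^4 - 1956.224844*n^3 - 2017.785288*n^2 - 757.560888*n + 338.16734)/(0.238328*n^6 - 14.288148*n^5 + 280.527618*n^4 - 1701.980847*n^3 - 1963.693326*n^2 - 700.119252*n - 81.746504)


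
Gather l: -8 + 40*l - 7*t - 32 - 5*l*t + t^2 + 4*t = l*(40 - 5*t) + t^2 - 3*t - 40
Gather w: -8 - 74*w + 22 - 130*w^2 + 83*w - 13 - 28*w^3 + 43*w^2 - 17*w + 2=-28*w^3 - 87*w^2 - 8*w + 3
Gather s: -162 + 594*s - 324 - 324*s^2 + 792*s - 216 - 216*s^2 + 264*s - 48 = -540*s^2 + 1650*s - 750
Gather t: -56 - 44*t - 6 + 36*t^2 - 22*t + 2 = 36*t^2 - 66*t - 60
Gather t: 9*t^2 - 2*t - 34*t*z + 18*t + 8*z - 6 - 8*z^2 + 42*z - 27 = 9*t^2 + t*(16 - 34*z) - 8*z^2 + 50*z - 33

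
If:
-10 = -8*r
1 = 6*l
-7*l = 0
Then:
No Solution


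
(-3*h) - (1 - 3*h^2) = 3*h^2 - 3*h - 1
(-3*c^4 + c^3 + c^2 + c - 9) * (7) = -21*c^4 + 7*c^3 + 7*c^2 + 7*c - 63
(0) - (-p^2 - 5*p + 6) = p^2 + 5*p - 6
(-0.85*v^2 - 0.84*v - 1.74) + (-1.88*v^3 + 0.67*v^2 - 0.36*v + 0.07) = -1.88*v^3 - 0.18*v^2 - 1.2*v - 1.67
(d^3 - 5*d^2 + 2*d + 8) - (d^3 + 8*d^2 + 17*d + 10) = -13*d^2 - 15*d - 2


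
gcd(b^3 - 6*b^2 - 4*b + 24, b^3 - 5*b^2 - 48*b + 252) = b - 6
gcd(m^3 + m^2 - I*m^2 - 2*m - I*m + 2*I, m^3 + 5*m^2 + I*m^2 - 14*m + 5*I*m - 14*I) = 1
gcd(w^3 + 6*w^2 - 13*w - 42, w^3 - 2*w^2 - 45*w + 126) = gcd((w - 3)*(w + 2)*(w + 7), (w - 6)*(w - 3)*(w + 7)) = w^2 + 4*w - 21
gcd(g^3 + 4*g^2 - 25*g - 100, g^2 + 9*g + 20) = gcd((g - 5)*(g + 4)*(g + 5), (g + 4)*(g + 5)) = g^2 + 9*g + 20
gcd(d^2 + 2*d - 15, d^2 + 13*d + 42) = 1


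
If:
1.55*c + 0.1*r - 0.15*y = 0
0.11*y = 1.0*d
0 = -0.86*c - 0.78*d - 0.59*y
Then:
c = -0.785813953488372*y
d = 0.11*y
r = 13.6801162790698*y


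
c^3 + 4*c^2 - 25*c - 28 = (c - 4)*(c + 1)*(c + 7)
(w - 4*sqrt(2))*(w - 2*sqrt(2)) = w^2 - 6*sqrt(2)*w + 16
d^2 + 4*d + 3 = (d + 1)*(d + 3)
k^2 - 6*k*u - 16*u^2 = (k - 8*u)*(k + 2*u)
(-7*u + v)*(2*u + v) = -14*u^2 - 5*u*v + v^2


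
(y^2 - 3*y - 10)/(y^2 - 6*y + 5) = (y + 2)/(y - 1)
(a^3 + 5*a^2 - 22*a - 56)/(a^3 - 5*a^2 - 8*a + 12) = (a^2 + 3*a - 28)/(a^2 - 7*a + 6)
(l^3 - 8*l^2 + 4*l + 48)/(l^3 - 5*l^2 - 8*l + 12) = (l - 4)/(l - 1)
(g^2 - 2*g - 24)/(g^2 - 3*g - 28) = (g - 6)/(g - 7)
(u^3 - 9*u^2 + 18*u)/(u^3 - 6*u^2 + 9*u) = (u - 6)/(u - 3)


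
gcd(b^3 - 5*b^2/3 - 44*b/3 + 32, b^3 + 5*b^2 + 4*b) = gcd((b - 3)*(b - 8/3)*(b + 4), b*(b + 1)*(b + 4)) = b + 4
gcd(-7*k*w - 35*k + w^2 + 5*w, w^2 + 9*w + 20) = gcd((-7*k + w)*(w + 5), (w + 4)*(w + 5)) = w + 5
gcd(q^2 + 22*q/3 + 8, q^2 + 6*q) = q + 6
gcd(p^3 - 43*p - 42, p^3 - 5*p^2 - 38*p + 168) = p^2 - p - 42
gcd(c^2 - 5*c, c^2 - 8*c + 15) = c - 5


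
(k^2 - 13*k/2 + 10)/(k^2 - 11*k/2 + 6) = (2*k - 5)/(2*k - 3)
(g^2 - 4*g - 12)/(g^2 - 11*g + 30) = (g + 2)/(g - 5)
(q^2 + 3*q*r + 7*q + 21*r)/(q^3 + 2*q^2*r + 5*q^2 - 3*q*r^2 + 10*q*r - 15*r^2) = (q + 7)/(q^2 - q*r + 5*q - 5*r)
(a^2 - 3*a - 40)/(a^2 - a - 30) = (a - 8)/(a - 6)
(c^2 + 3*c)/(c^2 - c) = (c + 3)/(c - 1)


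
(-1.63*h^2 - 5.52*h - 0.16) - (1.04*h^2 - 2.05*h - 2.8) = -2.67*h^2 - 3.47*h + 2.64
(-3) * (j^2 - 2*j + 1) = -3*j^2 + 6*j - 3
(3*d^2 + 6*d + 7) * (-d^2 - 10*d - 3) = -3*d^4 - 36*d^3 - 76*d^2 - 88*d - 21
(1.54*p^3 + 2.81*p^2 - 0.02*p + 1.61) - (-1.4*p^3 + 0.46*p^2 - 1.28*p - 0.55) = 2.94*p^3 + 2.35*p^2 + 1.26*p + 2.16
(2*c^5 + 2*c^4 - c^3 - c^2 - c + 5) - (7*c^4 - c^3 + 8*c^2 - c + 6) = 2*c^5 - 5*c^4 - 9*c^2 - 1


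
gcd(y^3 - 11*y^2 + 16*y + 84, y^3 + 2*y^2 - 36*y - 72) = y^2 - 4*y - 12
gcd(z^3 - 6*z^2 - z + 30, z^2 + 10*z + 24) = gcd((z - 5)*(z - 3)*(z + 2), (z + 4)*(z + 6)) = 1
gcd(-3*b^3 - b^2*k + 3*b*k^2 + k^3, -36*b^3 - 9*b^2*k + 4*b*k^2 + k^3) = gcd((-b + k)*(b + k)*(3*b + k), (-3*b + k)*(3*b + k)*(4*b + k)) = 3*b + k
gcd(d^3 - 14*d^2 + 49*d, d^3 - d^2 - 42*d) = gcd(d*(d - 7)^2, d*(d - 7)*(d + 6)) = d^2 - 7*d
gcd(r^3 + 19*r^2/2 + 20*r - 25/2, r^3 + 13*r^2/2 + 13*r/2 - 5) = r^2 + 9*r/2 - 5/2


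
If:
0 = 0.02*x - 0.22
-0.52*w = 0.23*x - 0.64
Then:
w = -3.63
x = 11.00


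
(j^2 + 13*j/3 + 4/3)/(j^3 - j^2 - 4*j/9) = 3*(j + 4)/(j*(3*j - 4))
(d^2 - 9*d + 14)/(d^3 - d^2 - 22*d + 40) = (d - 7)/(d^2 + d - 20)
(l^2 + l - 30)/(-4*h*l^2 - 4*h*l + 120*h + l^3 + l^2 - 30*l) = -1/(4*h - l)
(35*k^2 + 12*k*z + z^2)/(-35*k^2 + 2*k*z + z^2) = (5*k + z)/(-5*k + z)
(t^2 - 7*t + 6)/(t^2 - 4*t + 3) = (t - 6)/(t - 3)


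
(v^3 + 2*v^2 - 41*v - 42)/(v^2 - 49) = (v^2 - 5*v - 6)/(v - 7)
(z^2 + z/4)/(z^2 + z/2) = (4*z + 1)/(2*(2*z + 1))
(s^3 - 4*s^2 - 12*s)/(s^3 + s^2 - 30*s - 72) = s*(s + 2)/(s^2 + 7*s + 12)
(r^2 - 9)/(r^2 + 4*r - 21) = (r + 3)/(r + 7)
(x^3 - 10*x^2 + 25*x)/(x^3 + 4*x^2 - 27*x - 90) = x*(x - 5)/(x^2 + 9*x + 18)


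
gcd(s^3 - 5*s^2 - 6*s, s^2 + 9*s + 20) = 1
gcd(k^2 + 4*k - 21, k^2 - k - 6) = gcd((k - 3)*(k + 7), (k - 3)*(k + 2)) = k - 3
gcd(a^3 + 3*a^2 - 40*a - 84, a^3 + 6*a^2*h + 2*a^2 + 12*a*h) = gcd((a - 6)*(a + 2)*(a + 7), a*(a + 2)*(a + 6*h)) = a + 2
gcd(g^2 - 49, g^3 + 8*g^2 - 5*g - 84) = g + 7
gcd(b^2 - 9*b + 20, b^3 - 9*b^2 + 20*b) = b^2 - 9*b + 20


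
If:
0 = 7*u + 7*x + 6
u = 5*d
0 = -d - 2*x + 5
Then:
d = -47/63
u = -235/63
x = 181/63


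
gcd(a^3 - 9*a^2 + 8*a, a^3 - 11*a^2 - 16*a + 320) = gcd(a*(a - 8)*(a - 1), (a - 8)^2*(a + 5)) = a - 8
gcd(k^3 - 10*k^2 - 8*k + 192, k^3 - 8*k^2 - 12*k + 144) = k^2 - 2*k - 24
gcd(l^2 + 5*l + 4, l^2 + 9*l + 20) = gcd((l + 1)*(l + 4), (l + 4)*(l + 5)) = l + 4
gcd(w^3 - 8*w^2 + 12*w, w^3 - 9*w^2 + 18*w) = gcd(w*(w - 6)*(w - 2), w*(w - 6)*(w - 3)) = w^2 - 6*w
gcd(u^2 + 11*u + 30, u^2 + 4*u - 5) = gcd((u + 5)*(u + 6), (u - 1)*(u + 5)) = u + 5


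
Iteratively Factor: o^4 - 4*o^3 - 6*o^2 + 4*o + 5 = (o - 5)*(o^3 + o^2 - o - 1) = (o - 5)*(o - 1)*(o^2 + 2*o + 1) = (o - 5)*(o - 1)*(o + 1)*(o + 1)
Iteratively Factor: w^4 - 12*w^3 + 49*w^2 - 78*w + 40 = (w - 5)*(w^3 - 7*w^2 + 14*w - 8) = (w - 5)*(w - 1)*(w^2 - 6*w + 8) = (w - 5)*(w - 4)*(w - 1)*(w - 2)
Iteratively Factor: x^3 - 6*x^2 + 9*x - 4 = (x - 1)*(x^2 - 5*x + 4) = (x - 4)*(x - 1)*(x - 1)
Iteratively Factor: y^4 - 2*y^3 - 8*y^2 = (y - 4)*(y^3 + 2*y^2) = y*(y - 4)*(y^2 + 2*y) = y*(y - 4)*(y + 2)*(y)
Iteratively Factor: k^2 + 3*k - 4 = (k - 1)*(k + 4)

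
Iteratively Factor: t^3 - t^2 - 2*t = (t)*(t^2 - t - 2) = t*(t + 1)*(t - 2)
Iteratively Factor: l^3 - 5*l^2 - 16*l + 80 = (l - 5)*(l^2 - 16) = (l - 5)*(l + 4)*(l - 4)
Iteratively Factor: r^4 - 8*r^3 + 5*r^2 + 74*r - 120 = (r - 4)*(r^3 - 4*r^2 - 11*r + 30) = (r - 4)*(r + 3)*(r^2 - 7*r + 10) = (r - 5)*(r - 4)*(r + 3)*(r - 2)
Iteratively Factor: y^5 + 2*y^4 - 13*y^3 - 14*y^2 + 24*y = (y - 3)*(y^4 + 5*y^3 + 2*y^2 - 8*y) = (y - 3)*(y + 2)*(y^3 + 3*y^2 - 4*y) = (y - 3)*(y + 2)*(y + 4)*(y^2 - y) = y*(y - 3)*(y + 2)*(y + 4)*(y - 1)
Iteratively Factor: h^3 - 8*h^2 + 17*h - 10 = (h - 5)*(h^2 - 3*h + 2) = (h - 5)*(h - 1)*(h - 2)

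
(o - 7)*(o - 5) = o^2 - 12*o + 35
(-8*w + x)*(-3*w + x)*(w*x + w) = 24*w^3*x + 24*w^3 - 11*w^2*x^2 - 11*w^2*x + w*x^3 + w*x^2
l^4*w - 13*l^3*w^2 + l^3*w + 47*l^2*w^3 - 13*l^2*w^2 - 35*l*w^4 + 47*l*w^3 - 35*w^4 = (l - 7*w)*(l - 5*w)*(l - w)*(l*w + w)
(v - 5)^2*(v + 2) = v^3 - 8*v^2 + 5*v + 50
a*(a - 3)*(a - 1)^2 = a^4 - 5*a^3 + 7*a^2 - 3*a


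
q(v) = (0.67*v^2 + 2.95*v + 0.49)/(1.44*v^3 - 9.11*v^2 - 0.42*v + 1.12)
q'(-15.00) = -0.00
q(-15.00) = -0.02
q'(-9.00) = 0.00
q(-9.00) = -0.02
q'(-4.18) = 0.01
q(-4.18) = 0.00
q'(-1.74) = 0.09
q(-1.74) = 0.08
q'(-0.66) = 1.07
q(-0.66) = 0.39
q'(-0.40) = 55.07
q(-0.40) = 2.23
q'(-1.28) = 0.17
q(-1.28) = 0.13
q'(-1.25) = 0.18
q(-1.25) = 0.14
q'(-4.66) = 0.01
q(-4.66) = -0.00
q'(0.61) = 3.50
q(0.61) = -1.15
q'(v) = (1.34*v + 2.95)/(1.44*v^3 - 9.11*v^2 - 0.42*v + 1.12) + (-4.32*v^2 + 18.22*v + 0.42)*(0.67*v^2 + 2.95*v + 0.49)/(1.44*v^3 - 9.11*v^2 - 0.42*v + 1.12)^2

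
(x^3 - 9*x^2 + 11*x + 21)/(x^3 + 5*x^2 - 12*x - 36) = (x^2 - 6*x - 7)/(x^2 + 8*x + 12)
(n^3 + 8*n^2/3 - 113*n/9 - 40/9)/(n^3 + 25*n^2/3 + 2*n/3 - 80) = (n + 1/3)/(n + 6)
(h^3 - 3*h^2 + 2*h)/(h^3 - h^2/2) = 2*(h^2 - 3*h + 2)/(h*(2*h - 1))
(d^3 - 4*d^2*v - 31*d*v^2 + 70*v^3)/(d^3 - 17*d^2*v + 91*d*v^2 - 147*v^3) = (d^2 + 3*d*v - 10*v^2)/(d^2 - 10*d*v + 21*v^2)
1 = 1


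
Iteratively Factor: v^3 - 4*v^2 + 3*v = (v - 1)*(v^2 - 3*v) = v*(v - 1)*(v - 3)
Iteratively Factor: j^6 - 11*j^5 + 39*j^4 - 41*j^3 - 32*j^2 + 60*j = (j + 1)*(j^5 - 12*j^4 + 51*j^3 - 92*j^2 + 60*j) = (j - 2)*(j + 1)*(j^4 - 10*j^3 + 31*j^2 - 30*j) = j*(j - 2)*(j + 1)*(j^3 - 10*j^2 + 31*j - 30) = j*(j - 2)^2*(j + 1)*(j^2 - 8*j + 15) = j*(j - 3)*(j - 2)^2*(j + 1)*(j - 5)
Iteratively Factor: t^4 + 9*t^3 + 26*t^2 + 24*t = (t + 2)*(t^3 + 7*t^2 + 12*t) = (t + 2)*(t + 3)*(t^2 + 4*t) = (t + 2)*(t + 3)*(t + 4)*(t)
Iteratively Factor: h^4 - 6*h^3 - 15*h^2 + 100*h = (h - 5)*(h^3 - h^2 - 20*h) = h*(h - 5)*(h^2 - h - 20) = h*(h - 5)*(h + 4)*(h - 5)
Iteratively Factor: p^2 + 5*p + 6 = (p + 2)*(p + 3)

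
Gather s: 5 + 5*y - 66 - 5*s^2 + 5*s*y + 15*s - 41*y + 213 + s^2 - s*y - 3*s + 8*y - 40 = -4*s^2 + s*(4*y + 12) - 28*y + 112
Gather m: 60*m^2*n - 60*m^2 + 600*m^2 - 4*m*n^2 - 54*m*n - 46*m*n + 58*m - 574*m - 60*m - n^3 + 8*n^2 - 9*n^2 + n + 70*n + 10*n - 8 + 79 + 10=m^2*(60*n + 540) + m*(-4*n^2 - 100*n - 576) - n^3 - n^2 + 81*n + 81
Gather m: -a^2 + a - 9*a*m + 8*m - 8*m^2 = -a^2 + a - 8*m^2 + m*(8 - 9*a)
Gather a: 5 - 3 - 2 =0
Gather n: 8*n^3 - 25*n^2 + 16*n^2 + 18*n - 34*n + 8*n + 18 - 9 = 8*n^3 - 9*n^2 - 8*n + 9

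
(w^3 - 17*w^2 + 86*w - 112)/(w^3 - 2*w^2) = 1 - 15/w + 56/w^2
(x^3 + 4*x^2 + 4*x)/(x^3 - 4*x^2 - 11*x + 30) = x*(x^2 + 4*x + 4)/(x^3 - 4*x^2 - 11*x + 30)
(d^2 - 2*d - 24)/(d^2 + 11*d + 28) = (d - 6)/(d + 7)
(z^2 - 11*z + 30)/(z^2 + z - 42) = (z - 5)/(z + 7)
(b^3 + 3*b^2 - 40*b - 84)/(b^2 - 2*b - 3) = (-b^3 - 3*b^2 + 40*b + 84)/(-b^2 + 2*b + 3)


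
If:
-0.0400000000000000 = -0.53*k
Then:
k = 0.08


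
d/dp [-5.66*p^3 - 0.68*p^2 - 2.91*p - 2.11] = -16.98*p^2 - 1.36*p - 2.91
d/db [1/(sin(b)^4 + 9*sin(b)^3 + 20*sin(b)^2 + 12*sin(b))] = (-43*sin(b) + sin(3*b) + 27*cos(2*b)/2 - 51/2)*cos(b)/((sin(b)^3 + 9*sin(b)^2 + 20*sin(b) + 12)^2*sin(b)^2)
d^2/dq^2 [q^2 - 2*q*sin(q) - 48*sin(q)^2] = 2*q*sin(q) + 192*sin(q)^2 - 4*cos(q) - 94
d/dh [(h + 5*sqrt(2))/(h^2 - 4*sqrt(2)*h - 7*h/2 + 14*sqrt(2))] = 2*(2*h^2 - 8*sqrt(2)*h - 7*h + (h + 5*sqrt(2))*(-4*h + 7 + 8*sqrt(2)) + 28*sqrt(2))/(2*h^2 - 8*sqrt(2)*h - 7*h + 28*sqrt(2))^2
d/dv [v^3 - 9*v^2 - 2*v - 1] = 3*v^2 - 18*v - 2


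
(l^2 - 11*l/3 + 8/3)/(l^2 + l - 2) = (l - 8/3)/(l + 2)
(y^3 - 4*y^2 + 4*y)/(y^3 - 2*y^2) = (y - 2)/y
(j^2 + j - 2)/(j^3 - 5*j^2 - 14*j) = (j - 1)/(j*(j - 7))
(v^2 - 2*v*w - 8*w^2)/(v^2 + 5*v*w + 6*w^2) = (v - 4*w)/(v + 3*w)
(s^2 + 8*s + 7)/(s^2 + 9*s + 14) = (s + 1)/(s + 2)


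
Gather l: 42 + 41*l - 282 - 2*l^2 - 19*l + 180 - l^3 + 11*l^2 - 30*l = -l^3 + 9*l^2 - 8*l - 60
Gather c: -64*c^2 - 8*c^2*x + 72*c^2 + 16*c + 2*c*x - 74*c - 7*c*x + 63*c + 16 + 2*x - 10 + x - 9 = c^2*(8 - 8*x) + c*(5 - 5*x) + 3*x - 3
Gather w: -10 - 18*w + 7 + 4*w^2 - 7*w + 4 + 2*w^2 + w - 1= 6*w^2 - 24*w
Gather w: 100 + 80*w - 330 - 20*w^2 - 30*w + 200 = -20*w^2 + 50*w - 30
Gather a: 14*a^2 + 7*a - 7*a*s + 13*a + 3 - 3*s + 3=14*a^2 + a*(20 - 7*s) - 3*s + 6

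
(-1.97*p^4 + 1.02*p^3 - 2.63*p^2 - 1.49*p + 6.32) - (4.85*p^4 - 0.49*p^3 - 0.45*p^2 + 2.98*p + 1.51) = -6.82*p^4 + 1.51*p^3 - 2.18*p^2 - 4.47*p + 4.81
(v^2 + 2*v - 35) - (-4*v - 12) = v^2 + 6*v - 23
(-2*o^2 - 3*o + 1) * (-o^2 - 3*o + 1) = 2*o^4 + 9*o^3 + 6*o^2 - 6*o + 1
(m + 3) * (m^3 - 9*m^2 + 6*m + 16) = m^4 - 6*m^3 - 21*m^2 + 34*m + 48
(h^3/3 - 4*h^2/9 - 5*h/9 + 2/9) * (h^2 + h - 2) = h^5/3 - h^4/9 - 5*h^3/3 + 5*h^2/9 + 4*h/3 - 4/9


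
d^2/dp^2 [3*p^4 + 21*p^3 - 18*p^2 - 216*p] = 36*p^2 + 126*p - 36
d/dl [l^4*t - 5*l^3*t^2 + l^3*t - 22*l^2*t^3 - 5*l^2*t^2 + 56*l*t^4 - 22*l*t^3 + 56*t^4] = t*(4*l^3 - 15*l^2*t + 3*l^2 - 44*l*t^2 - 10*l*t + 56*t^3 - 22*t^2)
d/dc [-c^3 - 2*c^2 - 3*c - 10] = -3*c^2 - 4*c - 3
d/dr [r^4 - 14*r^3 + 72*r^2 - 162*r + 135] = 4*r^3 - 42*r^2 + 144*r - 162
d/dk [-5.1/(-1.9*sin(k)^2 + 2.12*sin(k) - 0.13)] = (10.812 - 19.38*sin(k))*cos(k)/(1.9*sin(k)^2 - 2.12*sin(k) + 0.13)^2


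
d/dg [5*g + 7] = 5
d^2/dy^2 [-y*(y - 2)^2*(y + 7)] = -12*y^2 - 18*y + 48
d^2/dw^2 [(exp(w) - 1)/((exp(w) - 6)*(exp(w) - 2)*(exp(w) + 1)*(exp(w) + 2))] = (9*exp(8*w) - 71*exp(7*w) + 195*exp(6*w) - 135*exp(5*w) - 558*exp(4*w) + 1944*exp(3*w) + 960*exp(2*w) - 1840*exp(w) + 1056)*exp(w)/(exp(12*w) - 15*exp(11*w) + 45*exp(10*w) + 235*exp(9*w) - 978*exp(8*w) - 1920*exp(7*w) + 6560*exp(6*w) + 10080*exp(5*w) - 17472*exp(4*w) - 29440*exp(3*w) + 11520*exp(2*w) + 34560*exp(w) + 13824)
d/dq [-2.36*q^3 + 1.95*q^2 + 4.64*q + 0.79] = -7.08*q^2 + 3.9*q + 4.64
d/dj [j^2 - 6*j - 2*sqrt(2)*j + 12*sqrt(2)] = 2*j - 6 - 2*sqrt(2)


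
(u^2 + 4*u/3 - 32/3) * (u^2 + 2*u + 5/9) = u^4 + 10*u^3/3 - 67*u^2/9 - 556*u/27 - 160/27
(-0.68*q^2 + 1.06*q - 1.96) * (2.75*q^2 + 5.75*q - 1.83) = -1.87*q^4 - 0.995*q^3 + 1.9494*q^2 - 13.2098*q + 3.5868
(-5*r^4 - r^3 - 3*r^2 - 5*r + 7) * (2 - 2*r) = 10*r^5 - 8*r^4 + 4*r^3 + 4*r^2 - 24*r + 14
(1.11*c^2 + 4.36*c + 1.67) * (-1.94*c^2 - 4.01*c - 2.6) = -2.1534*c^4 - 12.9095*c^3 - 23.6094*c^2 - 18.0327*c - 4.342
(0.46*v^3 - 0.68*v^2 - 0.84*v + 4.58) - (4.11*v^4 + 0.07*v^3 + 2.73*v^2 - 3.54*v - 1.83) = -4.11*v^4 + 0.39*v^3 - 3.41*v^2 + 2.7*v + 6.41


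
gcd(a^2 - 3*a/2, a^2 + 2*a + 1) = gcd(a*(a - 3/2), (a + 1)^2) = 1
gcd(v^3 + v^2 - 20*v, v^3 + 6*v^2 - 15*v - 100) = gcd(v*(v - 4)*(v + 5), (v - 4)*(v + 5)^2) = v^2 + v - 20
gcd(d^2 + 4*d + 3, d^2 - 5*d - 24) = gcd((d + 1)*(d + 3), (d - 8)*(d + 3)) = d + 3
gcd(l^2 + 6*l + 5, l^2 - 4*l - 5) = l + 1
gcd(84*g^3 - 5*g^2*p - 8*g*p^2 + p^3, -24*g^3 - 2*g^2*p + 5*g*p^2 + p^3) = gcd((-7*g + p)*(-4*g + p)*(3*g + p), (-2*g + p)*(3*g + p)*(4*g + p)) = 3*g + p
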